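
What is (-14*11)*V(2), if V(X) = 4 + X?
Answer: -924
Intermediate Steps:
(-14*11)*V(2) = (-14*11)*(4 + 2) = -154*6 = -924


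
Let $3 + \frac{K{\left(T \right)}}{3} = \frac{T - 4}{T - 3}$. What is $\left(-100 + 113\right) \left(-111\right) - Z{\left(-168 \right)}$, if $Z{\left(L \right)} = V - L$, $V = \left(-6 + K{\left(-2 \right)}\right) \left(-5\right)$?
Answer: $-1668$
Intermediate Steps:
$K{\left(T \right)} = -9 + \frac{3 \left(-4 + T\right)}{-3 + T}$ ($K{\left(T \right)} = -9 + 3 \frac{T - 4}{T - 3} = -9 + 3 \frac{-4 + T}{-3 + T} = -9 + \frac{3 \left(-4 + T\right)}{-3 + T}$)
$V = 57$ ($V = \left(-6 + \frac{3 \left(5 - -4\right)}{-3 - 2}\right) \left(-5\right) = \left(-6 + \frac{3 \left(5 + 4\right)}{-5}\right) \left(-5\right) = \left(-6 + 3 \left(- \frac{1}{5}\right) 9\right) \left(-5\right) = \left(-6 - \frac{27}{5}\right) \left(-5\right) = \left(- \frac{57}{5}\right) \left(-5\right) = 57$)
$Z{\left(L \right)} = 57 - L$
$\left(-100 + 113\right) \left(-111\right) - Z{\left(-168 \right)} = \left(-100 + 113\right) \left(-111\right) - \left(57 - -168\right) = 13 \left(-111\right) - \left(57 + 168\right) = -1443 - 225 = -1668$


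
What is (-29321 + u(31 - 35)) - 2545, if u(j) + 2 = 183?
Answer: -31685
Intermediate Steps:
u(j) = 181 (u(j) = -2 + 183 = 181)
(-29321 + u(31 - 35)) - 2545 = (-29321 + 181) - 2545 = -29140 - 2545 = -31685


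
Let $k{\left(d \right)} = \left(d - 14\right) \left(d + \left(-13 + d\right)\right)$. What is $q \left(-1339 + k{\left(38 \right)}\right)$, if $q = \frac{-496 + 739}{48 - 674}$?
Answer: $- \frac{42039}{626} \approx -67.155$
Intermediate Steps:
$k{\left(d \right)} = \left(-14 + d\right) \left(-13 + 2 d\right)$
$q = - \frac{243}{626}$ ($q = \frac{243}{-626} = 243 \left(- \frac{1}{626}\right) = - \frac{243}{626} \approx -0.38818$)
$q \left(-1339 + k{\left(38 \right)}\right) = - \frac{243 \left(-1339 + \left(182 - 1558 + 2 \cdot 38^{2}\right)\right)}{626} = - \frac{243 \left(-1339 + \left(182 - 1558 + 2 \cdot 1444\right)\right)}{626} = - \frac{243 \left(-1339 + \left(182 - 1558 + 2888\right)\right)}{626} = - \frac{243 \left(-1339 + 1512\right)}{626} = \left(- \frac{243}{626}\right) 173 = - \frac{42039}{626}$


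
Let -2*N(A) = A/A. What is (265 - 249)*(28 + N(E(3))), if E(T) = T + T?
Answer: 440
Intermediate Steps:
E(T) = 2*T
N(A) = -½ (N(A) = -A/(2*A) = -½*1 = -½)
(265 - 249)*(28 + N(E(3))) = (265 - 249)*(28 - ½) = 16*(55/2) = 440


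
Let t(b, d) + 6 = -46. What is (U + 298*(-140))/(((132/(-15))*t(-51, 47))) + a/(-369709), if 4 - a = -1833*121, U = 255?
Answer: -77157389961/845894192 ≈ -91.214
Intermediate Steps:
t(b, d) = -52 (t(b, d) = -6 - 46 = -52)
a = 221797 (a = 4 - (-1833)*121 = 4 - 1*(-221793) = 4 + 221793 = 221797)
(U + 298*(-140))/(((132/(-15))*t(-51, 47))) + a/(-369709) = (255 + 298*(-140))/(((132/(-15))*(-52))) + 221797/(-369709) = (255 - 41720)/(((132*(-1/15))*(-52))) + 221797*(-1/369709) = -41465/((-44/5*(-52))) - 221797/369709 = -41465/2288/5 - 221797/369709 = -41465*5/2288 - 221797/369709 = -207325/2288 - 221797/369709 = -77157389961/845894192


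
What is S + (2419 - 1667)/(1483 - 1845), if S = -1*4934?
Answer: -893430/181 ≈ -4936.1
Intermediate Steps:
S = -4934
S + (2419 - 1667)/(1483 - 1845) = -4934 + (2419 - 1667)/(1483 - 1845) = -4934 + 752/(-362) = -4934 + 752*(-1/362) = -4934 - 376/181 = -893430/181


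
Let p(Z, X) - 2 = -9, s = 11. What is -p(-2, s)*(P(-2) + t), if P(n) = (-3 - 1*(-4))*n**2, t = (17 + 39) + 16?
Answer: 532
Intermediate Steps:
p(Z, X) = -7 (p(Z, X) = 2 - 9 = -7)
t = 72 (t = 56 + 16 = 72)
P(n) = n**2 (P(n) = (-3 + 4)*n**2 = 1*n**2 = n**2)
-p(-2, s)*(P(-2) + t) = -(-7)*((-2)**2 + 72) = -(-7)*(4 + 72) = -(-7)*76 = -1*(-532) = 532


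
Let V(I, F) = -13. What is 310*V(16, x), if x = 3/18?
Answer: -4030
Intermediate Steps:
x = 1/6 (x = 3*(1/18) = 1/6 ≈ 0.16667)
310*V(16, x) = 310*(-13) = -4030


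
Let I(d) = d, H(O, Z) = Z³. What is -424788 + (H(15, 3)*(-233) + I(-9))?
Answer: -431088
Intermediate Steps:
-424788 + (H(15, 3)*(-233) + I(-9)) = -424788 + (3³*(-233) - 9) = -424788 + (27*(-233) - 9) = -424788 + (-6291 - 9) = -424788 - 6300 = -431088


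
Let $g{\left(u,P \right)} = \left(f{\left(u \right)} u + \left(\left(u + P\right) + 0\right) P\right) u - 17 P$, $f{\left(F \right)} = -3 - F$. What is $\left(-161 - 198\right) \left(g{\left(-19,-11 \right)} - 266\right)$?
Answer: $205707$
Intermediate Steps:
$g{\left(u,P \right)} = - 17 P + u \left(P \left(P + u\right) + u \left(-3 - u\right)\right)$ ($g{\left(u,P \right)} = \left(\left(-3 - u\right) u + \left(\left(u + P\right) + 0\right) P\right) u - 17 P = \left(u \left(-3 - u\right) + \left(\left(P + u\right) + 0\right) P\right) u - 17 P = \left(u \left(-3 - u\right) + \left(P + u\right) P\right) u - 17 P = \left(u \left(-3 - u\right) + P \left(P + u\right)\right) u - 17 P = \left(P \left(P + u\right) + u \left(-3 - u\right)\right) u - 17 P = u \left(P \left(P + u\right) + u \left(-3 - u\right)\right) - 17 P = - 17 P + u \left(P \left(P + u\right) + u \left(-3 - u\right)\right)$)
$\left(-161 - 198\right) \left(g{\left(-19,-11 \right)} - 266\right) = \left(-161 - 198\right) \left(\left(\left(-17\right) \left(-11\right) - 11 \left(-19\right)^{2} - 19 \left(-11\right)^{2} - \left(-19\right)^{2} \left(3 - 19\right)\right) - 266\right) = - 359 \left(\left(187 - 3971 - 2299 - 361 \left(-16\right)\right) - 266\right) = - 359 \left(\left(187 - 3971 - 2299 + 5776\right) - 266\right) = - 359 \left(-307 - 266\right) = \left(-359\right) \left(-573\right) = 205707$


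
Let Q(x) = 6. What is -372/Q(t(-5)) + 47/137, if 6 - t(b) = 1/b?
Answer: -8447/137 ≈ -61.657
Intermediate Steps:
t(b) = 6 - 1/b
-372/Q(t(-5)) + 47/137 = -372/6 + 47/137 = -372*⅙ + 47*(1/137) = -62 + 47/137 = -8447/137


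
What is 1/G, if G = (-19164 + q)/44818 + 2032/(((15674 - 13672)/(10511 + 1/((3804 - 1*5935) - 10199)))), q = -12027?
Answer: 276579272970/2950495538377661 ≈ 9.3740e-5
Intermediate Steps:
G = 2950495538377661/276579272970 (G = (-19164 - 12027)/44818 + 2032/(((15674 - 13672)/(10511 + 1/((3804 - 1*5935) - 10199)))) = -31191*1/44818 + 2032/((2002/(10511 + 1/((3804 - 5935) - 10199)))) = -31191/44818 + 2032/((2002/(10511 + 1/(-2131 - 10199)))) = -31191/44818 + 2032/((2002/(10511 + 1/(-12330)))) = -31191/44818 + 2032/((2002/(10511 - 1/12330))) = -31191/44818 + 2032/((2002/(129600629/12330))) = -31191/44818 + 2032/((2002*(12330/129600629))) = -31191/44818 + 2032/(24684660/129600629) = -31191/44818 + 2032*(129600629/24684660) = -31191/44818 + 65837119532/6171165 = 2950495538377661/276579272970 ≈ 10668.)
1/G = 1/(2950495538377661/276579272970) = 276579272970/2950495538377661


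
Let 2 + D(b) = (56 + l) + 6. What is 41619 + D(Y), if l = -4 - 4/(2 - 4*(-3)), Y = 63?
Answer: 291723/7 ≈ 41675.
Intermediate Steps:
l = -30/7 (l = -4 - 4/(2 + 12) = -4 - 4/14 = -4 - 4*1/14 = -4 - 2/7 = -30/7 ≈ -4.2857)
D(b) = 390/7 (D(b) = -2 + ((56 - 30/7) + 6) = -2 + (362/7 + 6) = -2 + 404/7 = 390/7)
41619 + D(Y) = 41619 + 390/7 = 291723/7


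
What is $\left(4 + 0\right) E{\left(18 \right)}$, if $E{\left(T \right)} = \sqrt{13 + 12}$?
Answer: $20$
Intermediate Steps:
$E{\left(T \right)} = 5$ ($E{\left(T \right)} = \sqrt{25} = 5$)
$\left(4 + 0\right) E{\left(18 \right)} = \left(4 + 0\right) 5 = 4 \cdot 5 = 20$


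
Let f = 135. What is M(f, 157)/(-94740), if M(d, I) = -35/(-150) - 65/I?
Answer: 851/446225400 ≈ 1.9071e-6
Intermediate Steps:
M(d, I) = 7/30 - 65/I (M(d, I) = -35*(-1/150) - 65/I = 7/30 - 65/I)
M(f, 157)/(-94740) = (7/30 - 65/157)/(-94740) = (7/30 - 65*1/157)*(-1/94740) = (7/30 - 65/157)*(-1/94740) = -851/4710*(-1/94740) = 851/446225400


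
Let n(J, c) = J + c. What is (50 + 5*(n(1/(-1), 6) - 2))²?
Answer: 4225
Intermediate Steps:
(50 + 5*(n(1/(-1), 6) - 2))² = (50 + 5*((1/(-1) + 6) - 2))² = (50 + 5*((-1 + 6) - 2))² = (50 + 5*(5 - 2))² = (50 + 5*3)² = (50 + 15)² = 65² = 4225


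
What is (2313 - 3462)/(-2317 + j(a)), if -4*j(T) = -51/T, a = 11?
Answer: 50556/101897 ≈ 0.49615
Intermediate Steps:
j(T) = 51/(4*T) (j(T) = -(-51)/(4*T) = 51/(4*T))
(2313 - 3462)/(-2317 + j(a)) = (2313 - 3462)/(-2317 + (51/4)/11) = -1149/(-2317 + (51/4)*(1/11)) = -1149/(-2317 + 51/44) = -1149/(-101897/44) = -1149*(-44/101897) = 50556/101897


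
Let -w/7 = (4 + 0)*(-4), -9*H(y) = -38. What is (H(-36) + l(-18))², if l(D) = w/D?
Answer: 4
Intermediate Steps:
H(y) = 38/9 (H(y) = -⅑*(-38) = 38/9)
w = 112 (w = -7*(4 + 0)*(-4) = -28*(-4) = -7*(-16) = 112)
l(D) = 112/D
(H(-36) + l(-18))² = (38/9 + 112/(-18))² = (38/9 + 112*(-1/18))² = (38/9 - 56/9)² = (-2)² = 4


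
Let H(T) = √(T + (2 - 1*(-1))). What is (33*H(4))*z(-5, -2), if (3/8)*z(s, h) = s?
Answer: -440*√7 ≈ -1164.1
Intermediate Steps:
z(s, h) = 8*s/3
H(T) = √(3 + T) (H(T) = √(T + (2 + 1)) = √(T + 3) = √(3 + T))
(33*H(4))*z(-5, -2) = (33*√(3 + 4))*((8/3)*(-5)) = (33*√7)*(-40/3) = -440*√7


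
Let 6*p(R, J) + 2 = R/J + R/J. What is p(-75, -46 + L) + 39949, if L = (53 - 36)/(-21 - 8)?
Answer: 161914121/4053 ≈ 39949.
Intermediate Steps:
L = -17/29 (L = 17/(-29) = 17*(-1/29) = -17/29 ≈ -0.58621)
p(R, J) = -1/3 + R/(3*J) (p(R, J) = -1/3 + (R/J + R/J)/6 = -1/3 + (2*R/J)/6 = -1/3 + R/(3*J))
p(-75, -46 + L) + 39949 = (-75 - (-46 - 17/29))/(3*(-46 - 17/29)) + 39949 = (-75 - 1*(-1351/29))/(3*(-1351/29)) + 39949 = (1/3)*(-29/1351)*(-75 + 1351/29) + 39949 = (1/3)*(-29/1351)*(-824/29) + 39949 = 824/4053 + 39949 = 161914121/4053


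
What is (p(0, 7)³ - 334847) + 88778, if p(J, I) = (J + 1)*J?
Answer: -246069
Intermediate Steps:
p(J, I) = J*(1 + J) (p(J, I) = (1 + J)*J = J*(1 + J))
(p(0, 7)³ - 334847) + 88778 = ((0*(1 + 0))³ - 334847) + 88778 = ((0*1)³ - 334847) + 88778 = (0³ - 334847) + 88778 = (0 - 334847) + 88778 = -334847 + 88778 = -246069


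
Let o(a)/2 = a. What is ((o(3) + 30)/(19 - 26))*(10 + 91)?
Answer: -3636/7 ≈ -519.43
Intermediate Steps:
o(a) = 2*a
((o(3) + 30)/(19 - 26))*(10 + 91) = ((2*3 + 30)/(19 - 26))*(10 + 91) = ((6 + 30)/(-7))*101 = (36*(-1/7))*101 = -36/7*101 = -3636/7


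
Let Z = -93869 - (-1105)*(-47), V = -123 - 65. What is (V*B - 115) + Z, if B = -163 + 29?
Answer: -120727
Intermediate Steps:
V = -188
B = -134
Z = -145804 (Z = -93869 - 1*51935 = -93869 - 51935 = -145804)
(V*B - 115) + Z = (-188*(-134) - 115) - 145804 = (25192 - 115) - 145804 = 25077 - 145804 = -120727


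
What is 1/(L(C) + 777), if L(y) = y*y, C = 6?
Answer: 1/813 ≈ 0.0012300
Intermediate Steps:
L(y) = y²
1/(L(C) + 777) = 1/(6² + 777) = 1/(36 + 777) = 1/813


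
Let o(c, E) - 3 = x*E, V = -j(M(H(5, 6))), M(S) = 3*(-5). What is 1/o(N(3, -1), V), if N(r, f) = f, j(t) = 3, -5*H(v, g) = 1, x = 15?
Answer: -1/42 ≈ -0.023810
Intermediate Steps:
H(v, g) = -1/5 (H(v, g) = -1/5*1 = -1/5)
M(S) = -15
V = -3 (V = -1*3 = -3)
o(c, E) = 3 + 15*E
1/o(N(3, -1), V) = 1/(3 + 15*(-3)) = 1/(3 - 45) = 1/(-42) = -1/42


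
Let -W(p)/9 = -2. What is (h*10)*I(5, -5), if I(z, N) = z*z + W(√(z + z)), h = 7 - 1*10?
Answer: -1290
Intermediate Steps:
h = -3 (h = 7 - 10 = -3)
W(p) = 18 (W(p) = -9*(-2) = 18)
I(z, N) = 18 + z² (I(z, N) = z*z + 18 = z² + 18 = 18 + z²)
(h*10)*I(5, -5) = (-3*10)*(18 + 5²) = -30*(18 + 25) = -30*43 = -1290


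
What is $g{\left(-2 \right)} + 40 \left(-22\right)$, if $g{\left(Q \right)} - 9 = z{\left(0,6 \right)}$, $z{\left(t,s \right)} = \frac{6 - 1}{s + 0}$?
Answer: $- \frac{5221}{6} \approx -870.17$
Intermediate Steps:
$z{\left(t,s \right)} = \frac{5}{s}$
$g{\left(Q \right)} = \frac{59}{6}$ ($g{\left(Q \right)} = 9 + \frac{5}{6} = \frac{59}{6}$)
$g{\left(-2 \right)} + 40 \left(-22\right) = \frac{59}{6} + 40 \left(-22\right) = \frac{59}{6} - 880 = - \frac{5221}{6}$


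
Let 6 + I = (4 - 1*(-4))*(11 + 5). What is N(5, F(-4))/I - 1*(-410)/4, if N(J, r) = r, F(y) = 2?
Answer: 12507/122 ≈ 102.52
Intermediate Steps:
I = 122 (I = -6 + (4 - 1*(-4))*(11 + 5) = -6 + (4 + 4)*16 = -6 + 8*16 = -6 + 128 = 122)
N(5, F(-4))/I - 1*(-410)/4 = 2/122 - 1*(-410)/4 = 2*(1/122) + 410*(1/4) = 1/61 + 205/2 = 12507/122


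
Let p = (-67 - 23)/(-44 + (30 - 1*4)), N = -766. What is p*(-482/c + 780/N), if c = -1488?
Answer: -989285/284952 ≈ -3.4718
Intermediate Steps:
p = 5 (p = -90/(-44 + (30 - 4)) = -90/(-44 + 26) = -90/(-18) = -90*(-1/18) = 5)
p*(-482/c + 780/N) = 5*(-482/(-1488) + 780/(-766)) = 5*(-482*(-1/1488) + 780*(-1/766)) = 5*(241/744 - 390/383) = 5*(-197857/284952) = -989285/284952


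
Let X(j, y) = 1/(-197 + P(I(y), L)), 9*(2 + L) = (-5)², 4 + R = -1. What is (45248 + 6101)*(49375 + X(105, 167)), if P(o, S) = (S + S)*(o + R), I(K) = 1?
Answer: 4637167262234/1829 ≈ 2.5354e+9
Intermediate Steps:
R = -5 (R = -4 - 1 = -5)
L = 7/9 (L = -2 + (⅑)*(-5)² = -2 + (⅑)*25 = -2 + 25/9 = 7/9 ≈ 0.77778)
P(o, S) = 2*S*(-5 + o) (P(o, S) = (S + S)*(o - 5) = (2*S)*(-5 + o) = 2*S*(-5 + o))
X(j, y) = -9/1829 (X(j, y) = 1/(-197 + 2*(7/9)*(-5 + 1)) = 1/(-197 + 2*(7/9)*(-4)) = 1/(-197 - 56/9) = 1/(-1829/9) = -9/1829)
(45248 + 6101)*(49375 + X(105, 167)) = (45248 + 6101)*(49375 - 9/1829) = 51349*(90306866/1829) = 4637167262234/1829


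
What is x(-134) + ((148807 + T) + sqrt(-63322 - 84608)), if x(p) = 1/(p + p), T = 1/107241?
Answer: 4276800571543/28740588 + I*sqrt(147930) ≈ 1.4881e+5 + 384.62*I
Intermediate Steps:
T = 1/107241 ≈ 9.3248e-6
x(p) = 1/(2*p)
x(-134) + ((148807 + T) + sqrt(-63322 - 84608)) = (1/2)/(-134) + ((148807 + 1/107241) + sqrt(-63322 - 84608)) = (1/2)*(-1/134) + (15958211488/107241 + sqrt(-147930)) = -1/268 + (15958211488/107241 + I*sqrt(147930)) = 4276800571543/28740588 + I*sqrt(147930)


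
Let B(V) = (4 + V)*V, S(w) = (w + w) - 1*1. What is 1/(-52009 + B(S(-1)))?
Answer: -1/52012 ≈ -1.9226e-5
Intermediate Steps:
S(w) = -1 + 2*w (S(w) = 2*w - 1 = -1 + 2*w)
B(V) = V*(4 + V)
1/(-52009 + B(S(-1))) = 1/(-52009 + (-1 + 2*(-1))*(4 + (-1 + 2*(-1)))) = 1/(-52009 + (-1 - 2)*(4 + (-1 - 2))) = 1/(-52009 - 3*(4 - 3)) = 1/(-52009 - 3*1) = 1/(-52009 - 3) = 1/(-52012) = -1/52012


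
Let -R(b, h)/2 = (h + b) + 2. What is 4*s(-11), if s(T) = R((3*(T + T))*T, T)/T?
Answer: 5736/11 ≈ 521.45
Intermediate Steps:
R(b, h) = -4 - 2*b - 2*h (R(b, h) = -2*((h + b) + 2) = -2*((b + h) + 2) = -2*(2 + b + h) = -4 - 2*b - 2*h)
s(T) = (-4 - 12*T² - 2*T)/T (s(T) = (-4 - 2*3*(T + T)*T - 2*T)/T = (-4 - 2*3*(2*T)*T - 2*T)/T = (-4 - 2*6*T*T - 2*T)/T = (-4 - 12*T² - 2*T)/T)
4*s(-11) = 4*(-2 - 12*(-11) - 4/(-11)) = 4*(-2 + 132 - 4*(-1/11)) = 4*(-2 + 132 + 4/11) = 4*(1434/11) = 5736/11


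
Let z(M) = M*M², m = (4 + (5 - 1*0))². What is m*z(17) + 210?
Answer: 398163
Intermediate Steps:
m = 81 (m = (4 + (5 + 0))² = (4 + 5)² = 9² = 81)
z(M) = M³
m*z(17) + 210 = 81*17³ + 210 = 81*4913 + 210 = 397953 + 210 = 398163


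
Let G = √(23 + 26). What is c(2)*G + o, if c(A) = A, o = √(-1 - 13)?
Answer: 14 + I*√14 ≈ 14.0 + 3.7417*I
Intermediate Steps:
o = I*√14 (o = √(-14) = I*√14 ≈ 3.7417*I)
G = 7 (G = √49 = 7)
c(2)*G + o = 2*7 + I*√14 = 14 + I*√14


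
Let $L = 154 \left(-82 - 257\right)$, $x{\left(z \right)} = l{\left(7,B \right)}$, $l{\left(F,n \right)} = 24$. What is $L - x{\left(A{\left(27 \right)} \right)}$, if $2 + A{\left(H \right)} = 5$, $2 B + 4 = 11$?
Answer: $-52230$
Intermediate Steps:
$B = \frac{7}{2}$ ($B = -2 + \frac{1}{2} \cdot 11 = -2 + \frac{11}{2} = \frac{7}{2} \approx 3.5$)
$A{\left(H \right)} = 3$ ($A{\left(H \right)} = -2 + 5 = 3$)
$x{\left(z \right)} = 24$
$L = -52206$ ($L = 154 \left(-339\right) = -52206$)
$L - x{\left(A{\left(27 \right)} \right)} = -52206 - 24 = -52230$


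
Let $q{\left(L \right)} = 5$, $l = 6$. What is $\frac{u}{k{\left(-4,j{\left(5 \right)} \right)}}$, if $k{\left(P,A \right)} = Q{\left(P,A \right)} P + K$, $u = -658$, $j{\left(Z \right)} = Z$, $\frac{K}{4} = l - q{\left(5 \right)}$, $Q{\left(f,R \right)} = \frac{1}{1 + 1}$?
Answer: $-329$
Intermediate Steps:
$Q{\left(f,R \right)} = \frac{1}{2}$
$K = 4$ ($K = 4 \left(6 - 5\right) = 4 \cdot 1 = 4$)
$k{\left(P,A \right)} = 4 + \frac{P}{2}$ ($k{\left(P,A \right)} = \frac{P}{2} + 4 = 4 + \frac{P}{2}$)
$\frac{u}{k{\left(-4,j{\left(5 \right)} \right)}} = - \frac{658}{4 + \frac{1}{2} \left(-4\right)} = - \frac{658}{4 - 2} = - \frac{658}{2} = \left(-658\right) \frac{1}{2} = -329$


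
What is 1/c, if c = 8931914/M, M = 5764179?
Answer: 5764179/8931914 ≈ 0.64535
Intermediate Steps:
c = 8931914/5764179 ≈ 1.5496
1/c = 1/(8931914/5764179) = 5764179/8931914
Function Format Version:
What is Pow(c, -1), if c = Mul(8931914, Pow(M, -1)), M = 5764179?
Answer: Rational(5764179, 8931914) ≈ 0.64535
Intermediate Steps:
c = Rational(8931914, 5764179) (c = Mul(8931914, Pow(5764179, -1)) = Mul(8931914, Rational(1, 5764179)) = Rational(8931914, 5764179) ≈ 1.5496)
Pow(c, -1) = Pow(Rational(8931914, 5764179), -1) = Rational(5764179, 8931914)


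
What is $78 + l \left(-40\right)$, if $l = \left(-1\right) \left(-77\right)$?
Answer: $-3002$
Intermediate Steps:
$l = 77$
$78 + l \left(-40\right) = 78 + 77 \left(-40\right) = 78 - 3080 = -3002$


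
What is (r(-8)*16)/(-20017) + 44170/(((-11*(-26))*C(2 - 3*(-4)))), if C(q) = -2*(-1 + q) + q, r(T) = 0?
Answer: -22085/1716 ≈ -12.870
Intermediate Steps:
C(q) = 2 - q (C(q) = (2 - 2*q) + q = 2 - q)
(r(-8)*16)/(-20017) + 44170/(((-11*(-26))*C(2 - 3*(-4)))) = (0*16)/(-20017) + 44170/(((-11*(-26))*(2 - (2 - 3*(-4))))) = 0*(-1/20017) + 44170/((286*(2 - (2 + 12)))) = 0 + 44170/((286*(2 - 1*14))) = 0 + 44170/((286*(2 - 14))) = 0 + 44170/((286*(-12))) = 0 + 44170/(-3432) = 0 + 44170*(-1/3432) = 0 - 22085/1716 = -22085/1716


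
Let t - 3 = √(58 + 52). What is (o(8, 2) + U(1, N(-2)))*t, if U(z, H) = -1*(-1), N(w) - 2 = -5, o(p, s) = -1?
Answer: 0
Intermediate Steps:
N(w) = -3 (N(w) = 2 - 5 = -3)
t = 3 + √110 (t = 3 + √(58 + 52) = 3 + √110 ≈ 13.488)
U(z, H) = 1
(o(8, 2) + U(1, N(-2)))*t = (-1 + 1)*(3 + √110) = 0*(3 + √110) = 0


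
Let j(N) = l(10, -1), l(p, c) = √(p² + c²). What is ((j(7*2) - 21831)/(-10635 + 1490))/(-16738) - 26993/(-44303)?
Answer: 4130824608137/6781416350030 + √101/153069010 ≈ 0.60914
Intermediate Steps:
l(p, c) = √(c² + p²)
j(N) = √101 (j(N) = √((-1)² + 10²) = √(1 + 100) = √101)
((j(7*2) - 21831)/(-10635 + 1490))/(-16738) - 26993/(-44303) = ((√101 - 21831)/(-10635 + 1490))/(-16738) - 26993/(-44303) = ((-21831 + √101)/(-9145))*(-1/16738) - 26993*(-1/44303) = ((-21831 + √101)*(-1/9145))*(-1/16738) + 26993/44303 = (21831/9145 - √101/9145)*(-1/16738) + 26993/44303 = (-21831/153069010 + √101/153069010) + 26993/44303 = 4130824608137/6781416350030 + √101/153069010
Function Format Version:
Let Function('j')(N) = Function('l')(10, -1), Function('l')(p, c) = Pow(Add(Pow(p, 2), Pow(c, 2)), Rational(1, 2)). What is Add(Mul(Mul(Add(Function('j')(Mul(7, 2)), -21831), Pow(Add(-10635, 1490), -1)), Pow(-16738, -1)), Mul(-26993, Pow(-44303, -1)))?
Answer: Add(Rational(4130824608137, 6781416350030), Mul(Rational(1, 153069010), Pow(101, Rational(1, 2)))) ≈ 0.60914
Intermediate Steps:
Function('l')(p, c) = Pow(Add(Pow(c, 2), Pow(p, 2)), Rational(1, 2))
Function('j')(N) = Pow(101, Rational(1, 2)) (Function('j')(N) = Pow(Add(Pow(-1, 2), Pow(10, 2)), Rational(1, 2)) = Pow(Add(1, 100), Rational(1, 2)) = Pow(101, Rational(1, 2)))
Add(Mul(Mul(Add(Function('j')(Mul(7, 2)), -21831), Pow(Add(-10635, 1490), -1)), Pow(-16738, -1)), Mul(-26993, Pow(-44303, -1))) = Add(Mul(Mul(Add(Pow(101, Rational(1, 2)), -21831), Pow(Add(-10635, 1490), -1)), Pow(-16738, -1)), Mul(-26993, Pow(-44303, -1))) = Add(Mul(Mul(Add(-21831, Pow(101, Rational(1, 2))), Pow(-9145, -1)), Rational(-1, 16738)), Mul(-26993, Rational(-1, 44303))) = Add(Mul(Mul(Add(-21831, Pow(101, Rational(1, 2))), Rational(-1, 9145)), Rational(-1, 16738)), Rational(26993, 44303)) = Add(Mul(Add(Rational(21831, 9145), Mul(Rational(-1, 9145), Pow(101, Rational(1, 2)))), Rational(-1, 16738)), Rational(26993, 44303)) = Add(Add(Rational(-21831, 153069010), Mul(Rational(1, 153069010), Pow(101, Rational(1, 2)))), Rational(26993, 44303)) = Add(Rational(4130824608137, 6781416350030), Mul(Rational(1, 153069010), Pow(101, Rational(1, 2))))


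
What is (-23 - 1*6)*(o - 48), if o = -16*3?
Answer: 2784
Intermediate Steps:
o = -48
(-23 - 1*6)*(o - 48) = (-23 - 1*6)*(-48 - 48) = (-23 - 6)*(-96) = -29*(-96) = 2784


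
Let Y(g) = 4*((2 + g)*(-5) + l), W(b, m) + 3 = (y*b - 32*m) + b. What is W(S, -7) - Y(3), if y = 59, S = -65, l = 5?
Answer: -3599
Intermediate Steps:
W(b, m) = -3 - 32*m + 60*b (W(b, m) = -3 + ((59*b - 32*m) + b) = -3 + ((-32*m + 59*b) + b) = -3 + (-32*m + 60*b) = -3 - 32*m + 60*b)
Y(g) = -20 - 20*g (Y(g) = 4*((2 + g)*(-5) + 5) = 4*((-10 - 5*g) + 5) = 4*(-5 - 5*g) = -20 - 20*g)
W(S, -7) - Y(3) = (-3 - 32*(-7) + 60*(-65)) - (-20 - 20*3) = (-3 + 224 - 3900) - (-20 - 60) = -3679 - 1*(-80) = -3679 + 80 = -3599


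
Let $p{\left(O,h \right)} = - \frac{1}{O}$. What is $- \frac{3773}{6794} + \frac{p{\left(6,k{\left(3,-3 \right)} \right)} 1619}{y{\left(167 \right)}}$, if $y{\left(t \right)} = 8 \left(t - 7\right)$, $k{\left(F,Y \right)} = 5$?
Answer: $- \frac{19988063}{26088960} \approx -0.76615$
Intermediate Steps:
$y{\left(t \right)} = -56 + 8 t$ ($y{\left(t \right)} = 8 \left(-7 + t\right) = -56 + 8 t$)
$- \frac{3773}{6794} + \frac{p{\left(6,k{\left(3,-3 \right)} \right)} 1619}{y{\left(167 \right)}} = - \frac{3773}{6794} + \frac{- \frac{1}{6} \cdot 1619}{-56 + 8 \cdot 167} = \left(-3773\right) \frac{1}{6794} + \frac{\left(-1\right) \frac{1}{6} \cdot 1619}{-56 + 1336} = - \frac{3773}{6794} + \frac{\left(- \frac{1}{6}\right) 1619}{1280} = - \frac{3773}{6794} - \frac{1619}{7680} = - \frac{19988063}{26088960}$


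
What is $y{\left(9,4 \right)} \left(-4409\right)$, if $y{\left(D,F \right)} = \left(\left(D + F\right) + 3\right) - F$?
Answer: $-52908$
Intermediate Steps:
$y{\left(D,F \right)} = 3 + D$ ($y{\left(D,F \right)} = \left(3 + D + F\right) - F = 3 + D$)
$y{\left(9,4 \right)} \left(-4409\right) = \left(3 + 9\right) \left(-4409\right) = 12 \left(-4409\right) = -52908$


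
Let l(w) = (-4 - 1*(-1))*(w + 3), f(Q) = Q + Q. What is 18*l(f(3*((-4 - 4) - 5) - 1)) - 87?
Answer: 4071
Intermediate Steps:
f(Q) = 2*Q
l(w) = -9 - 3*w (l(w) = (-4 + 1)*(3 + w) = -3*(3 + w) = -9 - 3*w)
18*l(f(3*((-4 - 4) - 5) - 1)) - 87 = 18*(-9 - 6*(3*((-4 - 4) - 5) - 1)) - 87 = 18*(-9 - 6*(3*(-8 - 5) - 1)) - 87 = 18*(-9 - 6*(3*(-13) - 1)) - 87 = 18*(-9 - 6*(-39 - 1)) - 87 = 18*(-9 - 6*(-40)) - 87 = 18*(-9 - 3*(-80)) - 87 = 18*(-9 + 240) - 87 = 18*231 - 87 = 4158 - 87 = 4071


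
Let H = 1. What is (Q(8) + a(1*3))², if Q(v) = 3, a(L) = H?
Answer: 16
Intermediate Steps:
a(L) = 1
(Q(8) + a(1*3))² = (3 + 1)² = 4² = 16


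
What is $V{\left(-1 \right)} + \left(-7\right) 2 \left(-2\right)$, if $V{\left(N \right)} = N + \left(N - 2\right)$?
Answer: $24$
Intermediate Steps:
$V{\left(N \right)} = -2 + 2 N$ ($V{\left(N \right)} = N + \left(-2 + N\right) = -2 + 2 N$)
$V{\left(-1 \right)} + \left(-7\right) 2 \left(-2\right) = \left(-2 + 2 \left(-1\right)\right) + \left(-7\right) 2 \left(-2\right) = \left(-2 - 2\right) - -28 = -4 + 28 = 24$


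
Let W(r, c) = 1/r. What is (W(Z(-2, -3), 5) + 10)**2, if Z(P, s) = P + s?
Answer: 2401/25 ≈ 96.040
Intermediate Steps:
(W(Z(-2, -3), 5) + 10)**2 = (1/(-2 - 3) + 10)**2 = (1/(-5) + 10)**2 = (-1/5 + 10)**2 = (49/5)**2 = 2401/25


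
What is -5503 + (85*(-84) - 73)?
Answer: -12716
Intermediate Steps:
-5503 + (85*(-84) - 73) = -5503 + (-7140 - 73) = -5503 - 7213 = -12716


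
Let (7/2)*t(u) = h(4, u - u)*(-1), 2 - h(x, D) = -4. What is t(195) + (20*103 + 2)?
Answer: 14422/7 ≈ 2060.3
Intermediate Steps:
h(x, D) = 6 (h(x, D) = 2 - 1*(-4) = 2 + 4 = 6)
t(u) = -12/7 (t(u) = 2*(6*(-1))/7 = (2/7)*(-6) = -12/7)
t(195) + (20*103 + 2) = -12/7 + (20*103 + 2) = -12/7 + (2060 + 2) = -12/7 + 2062 = 14422/7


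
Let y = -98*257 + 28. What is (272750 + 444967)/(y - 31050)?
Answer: -239239/18736 ≈ -12.769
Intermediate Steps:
y = -25158 (y = -25186 + 28 = -25158)
(272750 + 444967)/(y - 31050) = (272750 + 444967)/(-25158 - 31050) = 717717/(-56208) = 717717*(-1/56208) = -239239/18736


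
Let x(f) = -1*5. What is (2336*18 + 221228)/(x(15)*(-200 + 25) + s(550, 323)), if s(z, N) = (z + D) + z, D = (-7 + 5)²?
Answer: 263276/1979 ≈ 133.03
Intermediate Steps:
D = 4 (D = (-2)² = 4)
x(f) = -5
s(z, N) = 4 + 2*z (s(z, N) = (z + 4) + z = (4 + z) + z = 4 + 2*z)
(2336*18 + 221228)/(x(15)*(-200 + 25) + s(550, 323)) = (2336*18 + 221228)/(-5*(-200 + 25) + (4 + 2*550)) = (42048 + 221228)/(-5*(-175) + (4 + 1100)) = 263276/(875 + 1104) = 263276/1979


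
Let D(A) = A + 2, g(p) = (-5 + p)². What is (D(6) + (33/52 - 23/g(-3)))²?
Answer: 47403225/692224 ≈ 68.480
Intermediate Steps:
D(A) = 2 + A
(D(6) + (33/52 - 23/g(-3)))² = ((2 + 6) + (33/52 - 23/(-5 - 3)²))² = (8 + (33*(1/52) - 23/((-8)²)))² = (8 + (33/52 - 23/64))² = (8 + 229/832)² = (6885/832)² = 47403225/692224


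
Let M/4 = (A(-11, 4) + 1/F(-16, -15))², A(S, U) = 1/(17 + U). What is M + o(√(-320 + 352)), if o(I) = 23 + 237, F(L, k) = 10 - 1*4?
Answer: 12749/49 ≈ 260.18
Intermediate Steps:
F(L, k) = 6 (F(L, k) = 10 - 4 = 6)
o(I) = 260
M = 9/49 (M = 4*(1/(17 + 4) + 1/6)² = 4*(1/21 + ⅙)² = 4*(3/14)² = 4*(9/196) = 9/49 ≈ 0.18367)
M + o(√(-320 + 352)) = 9/49 + 260 = 12749/49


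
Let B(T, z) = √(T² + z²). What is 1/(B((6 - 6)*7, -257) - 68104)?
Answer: -1/67847 ≈ -1.4739e-5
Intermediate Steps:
1/(B((6 - 6)*7, -257) - 68104) = 1/(√(((6 - 6)*7)² + (-257)²) - 68104) = 1/(√((0*7)² + 66049) - 68104) = 1/(√(0² + 66049) - 68104) = 1/(√(0 + 66049) - 68104) = 1/(√66049 - 68104) = 1/(257 - 68104) = 1/(-67847) = -1/67847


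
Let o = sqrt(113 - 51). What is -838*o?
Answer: -838*sqrt(62) ≈ -6598.4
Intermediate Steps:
o = sqrt(62) ≈ 7.8740
-838*o = -838*sqrt(62)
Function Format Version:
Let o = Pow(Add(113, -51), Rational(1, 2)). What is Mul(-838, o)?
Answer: Mul(-838, Pow(62, Rational(1, 2))) ≈ -6598.4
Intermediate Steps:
o = Pow(62, Rational(1, 2)) ≈ 7.8740
Mul(-838, o) = Mul(-838, Pow(62, Rational(1, 2)))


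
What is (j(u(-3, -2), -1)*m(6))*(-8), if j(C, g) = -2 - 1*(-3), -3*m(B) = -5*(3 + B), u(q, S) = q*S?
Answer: -120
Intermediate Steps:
u(q, S) = S*q
m(B) = 5 + 5*B/3 (m(B) = -(-5)*(3 + B)/3 = -(-15 - 5*B)/3 = 5 + 5*B/3)
j(C, g) = 1 (j(C, g) = -2 + 3 = 1)
(j(u(-3, -2), -1)*m(6))*(-8) = (1*(5 + (5/3)*6))*(-8) = (1*(5 + 10))*(-8) = (1*15)*(-8) = 15*(-8) = -120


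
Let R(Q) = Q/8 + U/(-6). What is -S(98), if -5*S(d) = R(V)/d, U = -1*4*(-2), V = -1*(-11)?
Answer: 1/11760 ≈ 8.5034e-5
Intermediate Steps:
V = 11
U = 8 (U = -4*(-2) = 8)
R(Q) = -4/3 + Q/8 (R(Q) = Q/8 + 8/(-6) = Q*(1/8) + 8*(-1/6) = Q/8 - 4/3 = -4/3 + Q/8)
S(d) = -1/(120*d) (S(d) = -(-4/3 + (1/8)*11)/(5*d) = -(-4/3 + 11/8)/(5*d) = -1/(120*d))
-S(98) = -(-1)/(120*98) = -1*(-1/11760) = 1/11760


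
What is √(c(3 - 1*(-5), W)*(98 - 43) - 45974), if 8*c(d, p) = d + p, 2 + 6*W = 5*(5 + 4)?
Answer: I*√6605241/12 ≈ 214.17*I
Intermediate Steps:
W = 43/6 (W = -⅓ + (5*(5 + 4))/6 = -⅓ + (5*9)/6 = -⅓ + (⅙)*45 = -⅓ + 15/2 = 43/6 ≈ 7.1667)
c(d, p) = d/8 + p/8 (c(d, p) = (d + p)/8 = d/8 + p/8)
√(c(3 - 1*(-5), W)*(98 - 43) - 45974) = √(((3 - 1*(-5))/8 + (⅛)*(43/6))*(98 - 43) - 45974) = √(((3 + 5)/8 + 43/48)*55 - 45974) = √(((⅛)*8 + 43/48)*55 - 45974) = √((1 + 43/48)*55 - 45974) = √((91/48)*55 - 45974) = √(5005/48 - 45974) = √(-2201747/48) = I*√6605241/12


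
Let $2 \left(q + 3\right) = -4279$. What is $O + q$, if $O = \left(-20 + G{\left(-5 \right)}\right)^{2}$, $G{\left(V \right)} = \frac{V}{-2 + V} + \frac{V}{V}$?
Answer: $- \frac{177197}{98} \approx -1808.1$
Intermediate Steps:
$q = - \frac{4285}{2}$ ($q = -3 + \frac{1}{2} \left(-4279\right) = -3 - \frac{4279}{2} = - \frac{4285}{2} \approx -2142.5$)
$G{\left(V \right)} = 1 + \frac{V}{-2 + V}$ ($G{\left(V \right)} = \frac{V}{-2 + V} + 1 = 1 + \frac{V}{-2 + V}$)
$O = \frac{16384}{49}$ ($O = \left(-20 + \frac{2 \left(-1 - 5\right)}{-2 - 5}\right)^{2} = \left(-20 + 2 \frac{1}{-7} \left(-6\right)\right)^{2} = \left(-20 + 2 \left(- \frac{1}{7}\right) \left(-6\right)\right)^{2} = \left(-20 + \frac{12}{7}\right)^{2} = \left(- \frac{128}{7}\right)^{2} = \frac{16384}{49} \approx 334.37$)
$O + q = \frac{16384}{49} - \frac{4285}{2} = - \frac{177197}{98}$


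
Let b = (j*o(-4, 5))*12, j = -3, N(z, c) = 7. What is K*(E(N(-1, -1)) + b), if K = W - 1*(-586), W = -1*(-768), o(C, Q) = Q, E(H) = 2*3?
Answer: -235596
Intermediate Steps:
E(H) = 6
W = 768
K = 1354 (K = 768 - 1*(-586) = 768 + 586 = 1354)
b = -180 (b = -3*5*12 = -15*12 = -180)
K*(E(N(-1, -1)) + b) = 1354*(6 - 180) = 1354*(-174) = -235596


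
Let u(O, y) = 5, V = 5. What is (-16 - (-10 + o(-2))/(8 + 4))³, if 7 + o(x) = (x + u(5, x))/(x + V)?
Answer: -85184/27 ≈ -3155.0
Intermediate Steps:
o(x) = -6 (o(x) = -7 + (x + 5)/(x + 5) = -7 + (5 + x)/(5 + x) = -7 + 1 = -6)
(-16 - (-10 + o(-2))/(8 + 4))³ = (-16 - (-10 - 6)/(8 + 4))³ = (-16 - (-16)/12)³ = (-16 - 1*(-4/3))³ = (-16 + 4/3)³ = (-44/3)³ = -85184/27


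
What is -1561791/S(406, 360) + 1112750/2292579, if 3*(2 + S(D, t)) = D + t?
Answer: -10740742056967/1742360040 ≈ -6164.5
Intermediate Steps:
S(D, t) = -2 + D/3 + t/3 (S(D, t) = -2 + (D + t)/3 = -2 + (D/3 + t/3) = -2 + D/3 + t/3)
-1561791/S(406, 360) + 1112750/2292579 = -1561791/(-2 + (1/3)*406 + (1/3)*360) + 1112750/2292579 = -1561791/(-2 + 406/3 + 120) + 1112750*(1/2292579) = -1561791/760/3 + 1112750/2292579 = -1561791*3/760 + 1112750/2292579 = -4685373/760 + 1112750/2292579 = -10740742056967/1742360040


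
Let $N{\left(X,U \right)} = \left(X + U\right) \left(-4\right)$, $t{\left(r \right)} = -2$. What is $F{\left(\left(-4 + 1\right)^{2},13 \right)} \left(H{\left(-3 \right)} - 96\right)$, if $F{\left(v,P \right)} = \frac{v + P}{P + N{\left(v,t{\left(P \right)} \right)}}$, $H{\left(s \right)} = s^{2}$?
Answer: $\frac{638}{5} \approx 127.6$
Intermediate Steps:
$N{\left(X,U \right)} = - 4 U - 4 X$ ($N{\left(X,U \right)} = \left(U + X\right) \left(-4\right) = - 4 U - 4 X$)
$F{\left(v,P \right)} = \frac{P + v}{8 + P - 4 v}$ ($F{\left(v,P \right)} = \frac{v + P}{P - \left(-8 + 4 v\right)} = \frac{P + v}{P - \left(-8 + 4 v\right)} = \frac{P + v}{8 + P - 4 v}$)
$F{\left(\left(-4 + 1\right)^{2},13 \right)} \left(H{\left(-3 \right)} - 96\right) = \frac{13 + \left(-4 + 1\right)^{2}}{8 + 13 - 4 \left(-4 + 1\right)^{2}} \left(\left(-3\right)^{2} - 96\right) = \frac{13 + \left(-3\right)^{2}}{8 + 13 - 4 \left(-3\right)^{2}} \left(9 - 96\right) = \frac{13 + 9}{8 + 13 - 36} \left(-87\right) = \frac{1}{8 + 13 - 36} \cdot 22 \left(-87\right) = \frac{1}{-15} \cdot 22 \left(-87\right) = \left(- \frac{1}{15}\right) 22 \left(-87\right) = \left(- \frac{22}{15}\right) \left(-87\right) = \frac{638}{5}$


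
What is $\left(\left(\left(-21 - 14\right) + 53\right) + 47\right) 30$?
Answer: $1950$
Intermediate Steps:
$\left(\left(\left(-21 - 14\right) + 53\right) + 47\right) 30 = \left(\left(-35 + 53\right) + 47\right) 30 = \left(18 + 47\right) 30 = 65 \cdot 30 = 1950$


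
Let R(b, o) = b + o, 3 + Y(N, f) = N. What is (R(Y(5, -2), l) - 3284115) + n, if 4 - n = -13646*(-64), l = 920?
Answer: -4156533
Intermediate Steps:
Y(N, f) = -3 + N
n = -873340 (n = 4 - (-13646)*(-64) = 4 - 1*873344 = 4 - 873344 = -873340)
(R(Y(5, -2), l) - 3284115) + n = (((-3 + 5) + 920) - 3284115) - 873340 = ((2 + 920) - 3284115) - 873340 = (922 - 3284115) - 873340 = -3283193 - 873340 = -4156533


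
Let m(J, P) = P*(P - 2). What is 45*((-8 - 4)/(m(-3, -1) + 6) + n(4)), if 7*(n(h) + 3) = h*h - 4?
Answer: -825/7 ≈ -117.86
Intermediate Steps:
n(h) = -25/7 + h²/7 (n(h) = -3 + (h*h - 4)/7 = -3 + (h² - 4)/7 = -3 + (-4 + h²)/7 = -3 + (-4/7 + h²/7) = -25/7 + h²/7)
m(J, P) = P*(-2 + P)
45*((-8 - 4)/(m(-3, -1) + 6) + n(4)) = 45*((-8 - 4)/(-(-2 - 1) + 6) + (-25/7 + (⅐)*4²)) = 45*(-12/(-1*(-3) + 6) + (-25/7 + (⅐)*16)) = 45*(-12/(3 + 6) + (-25/7 + 16/7)) = 45*(-12/9 - 9/7) = 45*(-12*⅑ - 9/7) = 45*(-4/3 - 9/7) = 45*(-55/21) = -825/7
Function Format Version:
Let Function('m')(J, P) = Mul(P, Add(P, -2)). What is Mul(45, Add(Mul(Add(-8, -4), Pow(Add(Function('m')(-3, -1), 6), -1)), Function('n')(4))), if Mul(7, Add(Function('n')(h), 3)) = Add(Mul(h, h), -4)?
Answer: Rational(-825, 7) ≈ -117.86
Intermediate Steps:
Function('n')(h) = Add(Rational(-25, 7), Mul(Rational(1, 7), Pow(h, 2))) (Function('n')(h) = Add(-3, Mul(Rational(1, 7), Add(Mul(h, h), -4))) = Add(-3, Mul(Rational(1, 7), Add(Pow(h, 2), -4))) = Add(-3, Mul(Rational(1, 7), Add(-4, Pow(h, 2)))) = Add(-3, Add(Rational(-4, 7), Mul(Rational(1, 7), Pow(h, 2)))) = Add(Rational(-25, 7), Mul(Rational(1, 7), Pow(h, 2))))
Function('m')(J, P) = Mul(P, Add(-2, P))
Mul(45, Add(Mul(Add(-8, -4), Pow(Add(Function('m')(-3, -1), 6), -1)), Function('n')(4))) = Mul(45, Add(Mul(Add(-8, -4), Pow(Add(Mul(-1, Add(-2, -1)), 6), -1)), Add(Rational(-25, 7), Mul(Rational(1, 7), Pow(4, 2))))) = Mul(45, Add(Mul(-12, Pow(Add(Mul(-1, -3), 6), -1)), Add(Rational(-25, 7), Mul(Rational(1, 7), 16)))) = Mul(45, Add(Mul(-12, Pow(Add(3, 6), -1)), Add(Rational(-25, 7), Rational(16, 7)))) = Mul(45, Add(Mul(-12, Pow(9, -1)), Rational(-9, 7))) = Mul(45, Add(Mul(-12, Rational(1, 9)), Rational(-9, 7))) = Mul(45, Add(Rational(-4, 3), Rational(-9, 7))) = Mul(45, Rational(-55, 21)) = Rational(-825, 7)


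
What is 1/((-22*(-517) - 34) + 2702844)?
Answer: 1/2714184 ≈ 3.6843e-7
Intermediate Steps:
1/((-22*(-517) - 34) + 2702844) = 1/((11374 - 34) + 2702844) = 1/(11340 + 2702844) = 1/2714184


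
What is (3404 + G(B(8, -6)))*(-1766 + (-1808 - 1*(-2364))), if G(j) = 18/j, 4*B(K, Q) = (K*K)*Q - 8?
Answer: -201812270/49 ≈ -4.1186e+6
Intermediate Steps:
B(K, Q) = -2 + Q*K²/4 (B(K, Q) = ((K*K)*Q - 8)/4 = (K²*Q - 8)/4 = (Q*K² - 8)/4 = (-8 + Q*K²)/4 = -2 + Q*K²/4)
(3404 + G(B(8, -6)))*(-1766 + (-1808 - 1*(-2364))) = (3404 + 18/(-2 + (¼)*(-6)*8²))*(-1766 + (-1808 - 1*(-2364))) = (3404 + 18/(-2 + (¼)*(-6)*64))*(-1766 + (-1808 + 2364)) = (3404 + 18/(-2 - 96))*(-1766 + 556) = (3404 + 18/(-98))*(-1210) = (3404 + 18*(-1/98))*(-1210) = (3404 - 9/49)*(-1210) = (166787/49)*(-1210) = -201812270/49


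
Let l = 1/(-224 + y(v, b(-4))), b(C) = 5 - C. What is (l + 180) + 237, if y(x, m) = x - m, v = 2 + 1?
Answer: 95909/230 ≈ 417.00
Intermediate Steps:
v = 3
l = -1/230 (l = 1/(-224 + (3 - (5 - 1*(-4)))) = 1/(-224 + (3 - (5 + 4))) = 1/(-224 + (3 - 1*9)) = 1/(-224 + (3 - 9)) = 1/(-224 - 6) = 1/(-230) = -1/230 ≈ -0.0043478)
(l + 180) + 237 = (-1/230 + 180) + 237 = 41399/230 + 237 = 95909/230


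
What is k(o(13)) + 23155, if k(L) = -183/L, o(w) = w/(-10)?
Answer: 302845/13 ≈ 23296.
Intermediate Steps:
o(w) = -w/10 (o(w) = w*(-⅒) = -w/10)
k(o(13)) + 23155 = -183/((-⅒*13)) + 23155 = -183/(-13/10) + 23155 = -183*(-10/13) + 23155 = 1830/13 + 23155 = 302845/13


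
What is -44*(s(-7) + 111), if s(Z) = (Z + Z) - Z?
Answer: -4576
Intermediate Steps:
s(Z) = Z (s(Z) = 2*Z - Z = Z)
-44*(s(-7) + 111) = -44*(-7 + 111) = -44*104 = -4576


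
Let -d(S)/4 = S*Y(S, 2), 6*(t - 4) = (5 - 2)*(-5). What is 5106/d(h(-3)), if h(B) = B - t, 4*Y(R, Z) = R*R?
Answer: 13616/243 ≈ 56.033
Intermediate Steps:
t = 3/2 (t = 4 + ((5 - 2)*(-5))/6 = 4 + (3*(-5))/6 = 4 + (⅙)*(-15) = 4 - 5/2 = 3/2 ≈ 1.5000)
Y(R, Z) = R²/4 (Y(R, Z) = (R*R)/4 = R²/4)
h(B) = -3/2 + B (h(B) = B - 1*3/2 = B - 3/2 = -3/2 + B)
d(S) = -S³ (d(S) = -4*S*S²/4 = -S³)
5106/d(h(-3)) = 5106/((-(-3/2 - 3)³)) = 5106/((-(-9/2)³)) = 5106/((-1*(-729/8))) = 5106/(729/8) = 5106*(8/729) = 13616/243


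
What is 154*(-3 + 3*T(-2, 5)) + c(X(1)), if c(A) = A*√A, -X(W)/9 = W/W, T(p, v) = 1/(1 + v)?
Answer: -385 - 27*I ≈ -385.0 - 27.0*I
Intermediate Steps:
X(W) = -9 (X(W) = -9*W/W = -9*1 = -9)
c(A) = A^(3/2)
154*(-3 + 3*T(-2, 5)) + c(X(1)) = 154*(-3 + 3/(1 + 5)) + (-9)^(3/2) = 154*(-3 + 3/6) - 27*I = 154*(-3 + 3*(⅙)) - 27*I = 154*(-3 + ½) - 27*I = 154*(-5/2) - 27*I = -385 - 27*I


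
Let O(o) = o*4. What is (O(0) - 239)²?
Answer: 57121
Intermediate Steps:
O(o) = 4*o
(O(0) - 239)² = (4*0 - 239)² = (0 - 239)² = (-239)² = 57121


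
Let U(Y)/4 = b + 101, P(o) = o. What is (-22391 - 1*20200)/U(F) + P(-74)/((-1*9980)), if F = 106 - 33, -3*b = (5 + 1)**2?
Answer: -106257959/888220 ≈ -119.63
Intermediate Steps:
b = -12 (b = -(5 + 1)**2/3 = -1/3*6**2 = -1/3*36 = -12)
F = 73
U(Y) = 356 (U(Y) = 4*(-12 + 101) = 4*89 = 356)
(-22391 - 1*20200)/U(F) + P(-74)/((-1*9980)) = (-22391 - 1*20200)/356 - 74/((-1*9980)) = (-22391 - 20200)*(1/356) - 74/(-9980) = -42591*1/356 - 74*(-1/9980) = -42591/356 + 37/4990 = -106257959/888220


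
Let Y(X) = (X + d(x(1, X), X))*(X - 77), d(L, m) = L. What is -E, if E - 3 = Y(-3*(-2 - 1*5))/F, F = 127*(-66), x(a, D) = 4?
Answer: -13273/4191 ≈ -3.1670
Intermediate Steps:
F = -8382
Y(X) = (-77 + X)*(4 + X) (Y(X) = (X + 4)*(X - 77) = (4 + X)*(-77 + X) = (-77 + X)*(4 + X))
E = 13273/4191 (E = 3 + (-308 + (-3*(-2 - 1*5))² - (-219)*(-2 - 1*5))/(-8382) = 3 + (-308 + (-3*(-2 - 5))² - (-219)*(-2 - 5))*(-1/8382) = 3 + (-308 + (-3*(-7))² - (-219)*(-7))*(-1/8382) = 3 + (-308 + 21² - 73*21)*(-1/8382) = 3 + (-308 + 441 - 1533)*(-1/8382) = 3 - 1400*(-1/8382) = 3 + 700/4191 = 13273/4191 ≈ 3.1670)
-E = -1*13273/4191 = -13273/4191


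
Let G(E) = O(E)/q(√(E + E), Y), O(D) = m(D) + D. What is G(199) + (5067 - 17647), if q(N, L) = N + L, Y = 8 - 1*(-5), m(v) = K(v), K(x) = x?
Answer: -2885994/229 + 398*√398/229 ≈ -12568.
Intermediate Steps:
m(v) = v
Y = 13 (Y = 8 + 5 = 13)
O(D) = 2*D (O(D) = D + D = 2*D)
q(N, L) = L + N
G(E) = 2*E/(13 + √2*√E) (G(E) = (2*E)/(13 + √(E + E)) = (2*E)/(13 + √(2*E)) = (2*E)/(13 + √2*√E) = 2*E/(13 + √2*√E))
G(199) + (5067 - 17647) = 2*199/(13 + √2*√199) + (5067 - 17647) = 2*199/(13 + √398) - 12580 = 398/(13 + √398) - 12580 = -12580 + 398/(13 + √398)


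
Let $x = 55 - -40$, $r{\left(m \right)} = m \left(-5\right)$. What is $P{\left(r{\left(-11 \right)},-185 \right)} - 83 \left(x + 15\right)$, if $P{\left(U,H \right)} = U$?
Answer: $-9075$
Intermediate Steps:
$r{\left(m \right)} = - 5 m$
$x = 95$ ($x = 55 + 40 = 95$)
$P{\left(r{\left(-11 \right)},-185 \right)} - 83 \left(x + 15\right) = \left(-5\right) \left(-11\right) - 83 \left(95 + 15\right) = 55 - 83 \cdot 110 = 55 - 9130 = -9075$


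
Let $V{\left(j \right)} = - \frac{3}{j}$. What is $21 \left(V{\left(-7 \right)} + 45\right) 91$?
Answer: $86814$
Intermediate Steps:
$21 \left(V{\left(-7 \right)} + 45\right) 91 = 21 \left(- \frac{3}{-7} + 45\right) 91 = 21 \left(\left(-3\right) \left(- \frac{1}{7}\right) + 45\right) 91 = 21 \left(\frac{3}{7} + 45\right) 91 = 21 \cdot \frac{318}{7} \cdot 91 = 954 \cdot 91 = 86814$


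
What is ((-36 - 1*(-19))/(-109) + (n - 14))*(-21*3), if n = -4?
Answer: 122535/109 ≈ 1124.2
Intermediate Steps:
((-36 - 1*(-19))/(-109) + (n - 14))*(-21*3) = ((-36 - 1*(-19))/(-109) + (-4 - 14))*(-21*3) = ((-36 + 19)*(-1/109) - 18)*(-63) = (-17*(-1/109) - 18)*(-63) = (17/109 - 18)*(-63) = -1945/109*(-63) = 122535/109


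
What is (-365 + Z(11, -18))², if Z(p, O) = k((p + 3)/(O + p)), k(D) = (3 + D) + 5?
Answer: 128881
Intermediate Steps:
k(D) = 8 + D
Z(p, O) = 8 + (3 + p)/(O + p) (Z(p, O) = 8 + (p + 3)/(O + p) = 8 + (3 + p)/(O + p))
(-365 + Z(11, -18))² = (-365 + (3 + 8*(-18) + 9*11)/(-18 + 11))² = (-365 + (3 - 144 + 99)/(-7))² = (-365 - ⅐*(-42))² = (-365 + 6)² = (-359)² = 128881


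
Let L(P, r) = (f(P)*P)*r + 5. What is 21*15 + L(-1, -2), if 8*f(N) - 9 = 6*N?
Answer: 1283/4 ≈ 320.75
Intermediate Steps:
f(N) = 9/8 + 3*N/4 (f(N) = 9/8 + (6*N)/8 = 9/8 + 3*N/4)
L(P, r) = 5 + P*r*(9/8 + 3*P/4) (L(P, r) = ((9/8 + 3*P/4)*P)*r + 5 = (P*(9/8 + 3*P/4))*r + 5 = P*r*(9/8 + 3*P/4) + 5 = 5 + P*r*(9/8 + 3*P/4))
21*15 + L(-1, -2) = 21*15 + (5 + (3/8)*(-1)*(-2)*(3 + 2*(-1))) = 315 + (5 + (3/8)*(-1)*(-2)*(3 - 2)) = 315 + (5 + (3/8)*(-1)*(-2)*1) = 315 + (5 + 3/4) = 315 + 23/4 = 1283/4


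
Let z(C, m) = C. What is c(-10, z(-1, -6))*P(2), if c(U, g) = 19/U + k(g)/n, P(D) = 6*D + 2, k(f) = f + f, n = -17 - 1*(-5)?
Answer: -364/15 ≈ -24.267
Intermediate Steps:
n = -12 (n = -17 + 5 = -12)
k(f) = 2*f
P(D) = 2 + 6*D
c(U, g) = 19/U - g/6 (c(U, g) = 19/U + (2*g)/(-12) = 19/U + (2*g)*(-1/12) = 19/U - g/6)
c(-10, z(-1, -6))*P(2) = (19/(-10) - ⅙*(-1))*(2 + 6*2) = (19*(-⅒) + ⅙)*(2 + 12) = (-19/10 + ⅙)*14 = -26/15*14 = -364/15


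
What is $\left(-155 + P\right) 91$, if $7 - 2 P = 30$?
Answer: $- \frac{30303}{2} \approx -15152.0$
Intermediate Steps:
$P = - \frac{23}{2}$ ($P = \frac{7}{2} - 15 = - \frac{23}{2} \approx -11.5$)
$\left(-155 + P\right) 91 = \left(-155 - \frac{23}{2}\right) 91 = \left(- \frac{333}{2}\right) 91 = - \frac{30303}{2}$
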